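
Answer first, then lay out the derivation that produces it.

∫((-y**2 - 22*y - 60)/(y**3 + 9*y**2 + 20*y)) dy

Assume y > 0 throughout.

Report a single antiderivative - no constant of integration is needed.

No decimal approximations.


The answer is -3*log(y) - 3*log(y + 4) + 5*log(y + 5).
Step 1. Decompose ∫((-y**2 - 22*y - 60)/(y**3 + 9*y**2 + 20*y)) dy by partial fractions, (-y**2 - 22*y - 60)/(y**3 + 9*y**2 + 20*y) = 5/(y + 5) - 3/(y + 4) - 3/y: now ∫(-3/y) dy + ∫(-3/(y + 4)) dy + ∫(5/(y + 5)) dy.
Step 2. Evaluate the standard form [assuming y > -5]: now 5*log(y + 5) + ∫(-3/y) dy + ∫(-3/(y + 4)) dy.
Step 3. Evaluate the standard form [assuming y > 0]: now -3*log(y) + 5*log(y + 5) + ∫(-3/(y + 4)) dy.
Step 4. Evaluate the standard form [assuming y > -4]: now -3*log(y) - 3*log(y + 4) + 5*log(y + 5).
Answer: -3*log(y) - 3*log(y + 4) + 5*log(y + 5).


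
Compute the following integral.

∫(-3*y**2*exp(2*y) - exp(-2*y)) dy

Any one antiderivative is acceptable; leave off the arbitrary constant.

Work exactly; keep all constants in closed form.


Answer: -3*y**2*exp(2*y)/2 + 3*y*exp(2*y)/2 - 3*exp(2*y)/4 + exp(-2*y)/2.


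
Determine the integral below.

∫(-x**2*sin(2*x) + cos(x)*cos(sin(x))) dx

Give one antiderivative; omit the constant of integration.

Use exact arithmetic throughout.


Answer: x**2*cos(2*x)/2 - x*sin(2*x)/2 + sin(sin(x)) - cos(2*x)/4.


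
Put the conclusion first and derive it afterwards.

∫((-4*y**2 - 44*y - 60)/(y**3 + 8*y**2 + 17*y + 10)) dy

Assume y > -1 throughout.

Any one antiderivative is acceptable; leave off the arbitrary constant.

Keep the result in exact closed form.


The answer is -5*log(y + 1) - 4*log(y + 2) + 5*log(y + 5).
Step 1. Decompose ∫((-4*y**2 - 44*y - 60)/(y**3 + 8*y**2 + 17*y + 10)) dy by partial fractions, (-4*y**2 - 44*y - 60)/(y**3 + 8*y**2 + 17*y + 10) = 5/(y + 5) - 4/(y + 2) - 5/(y + 1): now ∫(-5/(y + 1)) dy + ∫(-4/(y + 2)) dy + ∫(5/(y + 5)) dy.
Step 2. Evaluate the standard form [assuming y > -5]: now 5*log(y + 5) + ∫(-5/(y + 1)) dy + ∫(-4/(y + 2)) dy.
Step 3. Evaluate the standard form [assuming y > -2]: now -4*log(y + 2) + 5*log(y + 5) + ∫(-5/(y + 1)) dy.
Step 4. Evaluate the standard form [assuming y > -1]: now -5*log(y + 1) - 4*log(y + 2) + 5*log(y + 5).
Answer: -5*log(y + 1) - 4*log(y + 2) + 5*log(y + 5).


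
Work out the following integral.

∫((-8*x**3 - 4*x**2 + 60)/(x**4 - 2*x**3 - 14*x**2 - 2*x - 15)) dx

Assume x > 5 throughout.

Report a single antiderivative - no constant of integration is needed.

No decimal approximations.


Answer: -5*log(x - 5) - 3*log(x + 3) - 4*atan(x).


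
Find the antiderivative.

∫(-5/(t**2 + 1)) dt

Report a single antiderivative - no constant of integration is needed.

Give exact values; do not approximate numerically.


Answer: -5*atan(t).


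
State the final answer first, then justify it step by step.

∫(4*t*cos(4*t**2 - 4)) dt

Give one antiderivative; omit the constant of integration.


The answer is sin(4*t**2 - 4)/2.
Step 1. Substitute u = t**2 - 1, turning ∫(4*t*cos(4*t**2 - 4)) dt into ∫(2*cos(4*u)) du: now ∫(2*cos(4*u)) du.
Step 2. Evaluate the standard form: now sin(4*u)/2.
Step 3. Substitute back u = t**2 - 1: now sin(4*t**2 - 4)/2.
Answer: sin(4*t**2 - 4)/2.


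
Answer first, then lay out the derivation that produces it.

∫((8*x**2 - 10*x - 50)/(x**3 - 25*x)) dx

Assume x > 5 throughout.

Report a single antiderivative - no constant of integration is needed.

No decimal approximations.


The answer is 2*log(x) + 2*log(x - 5) + 4*log(x + 5).
Step 1. Decompose ∫((8*x**2 - 10*x - 50)/(x**3 - 25*x)) dx by partial fractions, (8*x**2 - 10*x - 50)/(x**3 - 25*x) = 4/(x + 5) + 2/(x - 5) + 2/x: now ∫(2/x) dx + ∫(2/(x - 5)) dx + ∫(4/(x + 5)) dx.
Step 2. Evaluate the standard form [assuming x > 0]: now 2*log(x) + ∫(2/(x - 5)) dx + ∫(4/(x + 5)) dx.
Step 3. Evaluate the standard form [assuming x > -5]: now 2*log(x) + 4*log(x + 5) + ∫(2/(x - 5)) dx.
Step 4. Evaluate the standard form [assuming x > 5]: now 2*log(x) + 2*log(x - 5) + 4*log(x + 5).
Answer: 2*log(x) + 2*log(x - 5) + 4*log(x + 5).


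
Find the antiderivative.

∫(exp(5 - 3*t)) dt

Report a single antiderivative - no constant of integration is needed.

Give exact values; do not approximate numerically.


Answer: -exp(5 - 3*t)/3.


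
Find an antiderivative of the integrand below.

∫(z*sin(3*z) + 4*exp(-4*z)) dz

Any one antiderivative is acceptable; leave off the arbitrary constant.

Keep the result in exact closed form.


Answer: -z*cos(3*z)/3 + sin(3*z)/9 - exp(-4*z).


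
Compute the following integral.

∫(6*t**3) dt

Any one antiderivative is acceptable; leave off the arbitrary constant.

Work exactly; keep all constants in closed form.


Answer: 3*t**4/2.


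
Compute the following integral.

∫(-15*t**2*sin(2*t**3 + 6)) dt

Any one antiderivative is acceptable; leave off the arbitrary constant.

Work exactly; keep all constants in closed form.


Answer: 5*cos(2*t**3 + 6)/2.


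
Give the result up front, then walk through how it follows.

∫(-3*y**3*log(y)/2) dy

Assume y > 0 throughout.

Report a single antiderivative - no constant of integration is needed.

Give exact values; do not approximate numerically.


The answer is -3*y**4*log(y)/8 + 3*y**4/32.
Step 1. Integrate ∫(-3*y**3*log(y)/2) dy by parts with u = log(y), dv = (-3*y**3/2) dy, so v = -3*y**4/8 [assuming y > 0]: now -3*y**4*log(y)/8 + ∫(3*y**3/8) dy.
Step 2. Evaluate the standard form: now -3*y**4*log(y)/8 + 3*y**4/32.
Answer: -3*y**4*log(y)/8 + 3*y**4/32.


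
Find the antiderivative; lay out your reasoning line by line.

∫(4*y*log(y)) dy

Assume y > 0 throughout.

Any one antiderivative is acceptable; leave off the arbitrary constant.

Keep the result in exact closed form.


Step 1. Integrate ∫(4*y*log(y)) dy by parts with u = log(y), dv = (4*y) dy, so v = 2*y**2 [assuming y > 0]: now 2*y**2*log(y) + ∫(-2*y) dy.
Step 2. Evaluate the standard form: now 2*y**2*log(y) - y**2.
Answer: 2*y**2*log(y) - y**2.


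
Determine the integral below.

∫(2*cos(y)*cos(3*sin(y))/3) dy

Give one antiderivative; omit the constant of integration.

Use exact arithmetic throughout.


Answer: 2*sin(3*sin(y))/9.


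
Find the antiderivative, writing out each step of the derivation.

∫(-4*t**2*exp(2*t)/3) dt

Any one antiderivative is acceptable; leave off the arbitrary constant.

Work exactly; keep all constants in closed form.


Step 1. Integrate ∫(-4*t**2*exp(2*t)/3) dt by parts with u = t**2, dv = (-4*exp(2*t)/3) dt, so v = -2*exp(2*t)/3: now -2*t**2*exp(2*t)/3 + ∫(4*t*exp(2*t)/3) dt.
Step 2. Integrate ∫(4*t*exp(2*t)/3) dt by parts with u = t, dv = (4*exp(2*t)/3) dt, so v = 2*exp(2*t)/3: now -2*t**2*exp(2*t)/3 + 2*t*exp(2*t)/3 + ∫(-2*exp(2*t)/3) dt.
Step 3. Evaluate the standard form: now -2*t**2*exp(2*t)/3 + 2*t*exp(2*t)/3 - exp(2*t)/3.
Answer: -2*t**2*exp(2*t)/3 + 2*t*exp(2*t)/3 - exp(2*t)/3.


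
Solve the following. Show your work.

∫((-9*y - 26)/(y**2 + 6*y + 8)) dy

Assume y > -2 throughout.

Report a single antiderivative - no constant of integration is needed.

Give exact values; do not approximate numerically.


Step 1. Decompose ∫((-9*y - 26)/(y**2 + 6*y + 8)) dy by partial fractions, (-9*y - 26)/(y**2 + 6*y + 8) = -5/(y + 4) - 4/(y + 2): now ∫(-4/(y + 2)) dy + ∫(-5/(y + 4)) dy.
Step 2. Evaluate the standard form [assuming y > -4]: now -5*log(y + 4) + ∫(-4/(y + 2)) dy.
Step 3. Evaluate the standard form [assuming y > -2]: now -4*log(y + 2) - 5*log(y + 4).
Answer: -4*log(y + 2) - 5*log(y + 4).


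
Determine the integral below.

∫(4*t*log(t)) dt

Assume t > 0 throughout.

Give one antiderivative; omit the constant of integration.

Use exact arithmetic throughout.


Answer: 2*t**2*log(t) - t**2.


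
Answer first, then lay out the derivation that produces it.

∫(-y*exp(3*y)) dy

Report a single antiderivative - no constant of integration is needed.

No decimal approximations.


The answer is -y*exp(3*y)/3 + exp(3*y)/9.
Step 1. Integrate ∫(-y*exp(3*y)) dy by parts with u = y, dv = (-exp(3*y)) dy, so v = -exp(3*y)/3: now -y*exp(3*y)/3 + ∫(exp(3*y)/3) dy.
Step 2. Evaluate the standard form: now -y*exp(3*y)/3 + exp(3*y)/9.
Answer: -y*exp(3*y)/3 + exp(3*y)/9.


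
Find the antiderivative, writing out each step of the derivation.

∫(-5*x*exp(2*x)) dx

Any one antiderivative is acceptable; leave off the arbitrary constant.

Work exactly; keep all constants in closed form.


Step 1. Integrate ∫(-5*x*exp(2*x)) dx by parts with u = x, dv = (-5*exp(2*x)) dx, so v = -5*exp(2*x)/2: now -5*x*exp(2*x)/2 + ∫(5*exp(2*x)/2) dx.
Step 2. Evaluate the standard form: now -5*x*exp(2*x)/2 + 5*exp(2*x)/4.
Answer: -5*x*exp(2*x)/2 + 5*exp(2*x)/4.


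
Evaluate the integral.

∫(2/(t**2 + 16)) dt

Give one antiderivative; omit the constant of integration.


Answer: atan(t/4)/2.


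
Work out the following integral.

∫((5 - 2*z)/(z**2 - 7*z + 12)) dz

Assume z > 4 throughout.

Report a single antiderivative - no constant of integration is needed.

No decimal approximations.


Answer: -3*log(z - 4) + log(z - 3).


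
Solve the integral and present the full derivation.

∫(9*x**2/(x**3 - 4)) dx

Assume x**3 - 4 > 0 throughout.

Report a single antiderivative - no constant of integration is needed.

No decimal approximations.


Step 1. Substitute u = x**3 - 4, turning ∫(9*x**2/(x**3 - 4)) dx into ∫(3/u) du: now ∫(3/u) du.
Step 2. Evaluate the standard form [assuming u > 0]: now 3*log(u).
Step 3. Substitute back u = x**3 - 4: now 3*log(x**3 - 4).
Answer: 3*log(x**3 - 4).


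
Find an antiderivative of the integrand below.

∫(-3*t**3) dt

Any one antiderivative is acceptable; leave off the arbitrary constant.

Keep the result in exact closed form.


Answer: -3*t**4/4.


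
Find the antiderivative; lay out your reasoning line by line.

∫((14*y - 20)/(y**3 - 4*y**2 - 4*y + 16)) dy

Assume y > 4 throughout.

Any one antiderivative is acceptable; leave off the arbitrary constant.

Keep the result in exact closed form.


Step 1. Decompose ∫((14*y - 20)/(y**3 - 4*y**2 - 4*y + 16)) dy by partial fractions, (14*y - 20)/(y**3 - 4*y**2 - 4*y + 16) = -2/(y + 2) - 1/(y - 2) + 3/(y - 4): now ∫(3/(y - 4)) dy + ∫(-1/(y - 2)) dy + ∫(-2/(y + 2)) dy.
Step 2. Evaluate the standard form [assuming y > 4]: now 3*log(y - 4) + ∫(-1/(y - 2)) dy + ∫(-2/(y + 2)) dy.
Step 3. Evaluate the standard form [assuming y > 2]: now 3*log(y - 4) - log(y - 2) + ∫(-2/(y + 2)) dy.
Step 4. Evaluate the standard form [assuming y > -2]: now 3*log(y - 4) - log(y - 2) - 2*log(y + 2).
Answer: 3*log(y - 4) - log(y - 2) - 2*log(y + 2).


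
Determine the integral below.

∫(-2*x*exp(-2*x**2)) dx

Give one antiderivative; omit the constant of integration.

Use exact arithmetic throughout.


Answer: exp(-2*x**2)/2.


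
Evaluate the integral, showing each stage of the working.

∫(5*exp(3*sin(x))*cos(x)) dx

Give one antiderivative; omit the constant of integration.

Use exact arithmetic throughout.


Step 1. Substitute u = sin(x), turning ∫(5*exp(3*sin(x))*cos(x)) dx into ∫(5*exp(3*u)) du: now ∫(5*exp(3*u)) du.
Step 2. Evaluate the standard form: now 5*exp(3*u)/3.
Step 3. Substitute back u = sin(x): now 5*exp(3*sin(x))/3.
Answer: 5*exp(3*sin(x))/3.


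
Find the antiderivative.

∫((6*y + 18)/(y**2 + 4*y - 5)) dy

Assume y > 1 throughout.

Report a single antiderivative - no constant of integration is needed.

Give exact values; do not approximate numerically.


Answer: 4*log(y - 1) + 2*log(y + 5).


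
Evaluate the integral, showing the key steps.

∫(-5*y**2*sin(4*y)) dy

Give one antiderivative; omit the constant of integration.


Step 1. Integrate ∫(-5*y**2*sin(4*y)) dy by parts with u = y**2, dv = (-5*sin(4*y)) dy, so v = 5*cos(4*y)/4: now 5*y**2*cos(4*y)/4 + ∫(-5*y*cos(4*y)/2) dy.
Step 2. Integrate ∫(-5*y*cos(4*y)/2) dy by parts with u = y, dv = (-5*cos(4*y)/2) dy, so v = -5*sin(4*y)/8: now 5*y**2*cos(4*y)/4 - 5*y*sin(4*y)/8 + ∫(5*sin(4*y)/8) dy.
Step 3. Evaluate the standard form: now 5*y**2*cos(4*y)/4 - 5*y*sin(4*y)/8 - 5*cos(4*y)/32.
Answer: 5*y**2*cos(4*y)/4 - 5*y*sin(4*y)/8 - 5*cos(4*y)/32.


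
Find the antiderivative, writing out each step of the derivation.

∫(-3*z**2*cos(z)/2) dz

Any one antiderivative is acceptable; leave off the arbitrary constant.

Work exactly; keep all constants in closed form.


Step 1. Integrate ∫(-3*z**2*cos(z)/2) dz by parts with u = z**2, dv = (-3*cos(z)/2) dz, so v = -3*sin(z)/2: now -3*z**2*sin(z)/2 + ∫(3*z*sin(z)) dz.
Step 2. Integrate ∫(3*z*sin(z)) dz by parts with u = z, dv = (3*sin(z)) dz, so v = -3*cos(z): now -3*z**2*sin(z)/2 - 3*z*cos(z) + ∫(3*cos(z)) dz.
Step 3. Evaluate the standard form: now -3*z**2*sin(z)/2 - 3*z*cos(z) + 3*sin(z).
Answer: -3*z**2*sin(z)/2 - 3*z*cos(z) + 3*sin(z).


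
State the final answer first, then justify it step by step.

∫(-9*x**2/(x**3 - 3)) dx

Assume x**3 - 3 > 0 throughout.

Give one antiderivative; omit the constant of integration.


The answer is -3*log(x**3 - 3).
Step 1. Substitute u = x**3 - 3, turning ∫(-9*x**2/(x**3 - 3)) dx into ∫(-3/u) du: now ∫(-3/u) du.
Step 2. Evaluate the standard form [assuming u > 0]: now -3*log(u).
Step 3. Substitute back u = x**3 - 3: now -3*log(x**3 - 3).
Answer: -3*log(x**3 - 3).


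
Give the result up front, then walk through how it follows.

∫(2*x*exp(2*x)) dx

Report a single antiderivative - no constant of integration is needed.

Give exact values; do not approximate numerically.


The answer is x*exp(2*x) - exp(2*x)/2.
Step 1. Integrate ∫(2*x*exp(2*x)) dx by parts with u = x, dv = (2*exp(2*x)) dx, so v = exp(2*x): now x*exp(2*x) + ∫(-exp(2*x)) dx.
Step 2. Evaluate the standard form: now x*exp(2*x) - exp(2*x)/2.
Answer: x*exp(2*x) - exp(2*x)/2.


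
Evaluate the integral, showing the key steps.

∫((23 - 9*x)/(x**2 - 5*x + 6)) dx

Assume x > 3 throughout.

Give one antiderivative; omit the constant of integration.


Step 1. Decompose ∫((23 - 9*x)/(x**2 - 5*x + 6)) dx by partial fractions, (23 - 9*x)/(x**2 - 5*x + 6) = -5/(x - 2) - 4/(x - 3): now ∫(-4/(x - 3)) dx + ∫(-5/(x - 2)) dx.
Step 2. Evaluate the standard form [assuming x > 2]: now -5*log(x - 2) + ∫(-4/(x - 3)) dx.
Step 3. Evaluate the standard form [assuming x > 3]: now -4*log(x - 3) - 5*log(x - 2).
Answer: -4*log(x - 3) - 5*log(x - 2).


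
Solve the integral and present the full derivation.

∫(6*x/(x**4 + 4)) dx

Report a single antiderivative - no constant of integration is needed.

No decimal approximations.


Step 1. Substitute u = x**2, turning ∫(6*x/(x**4 + 4)) dx into ∫(3/(u**2 + 4)) du: now ∫(3/(u**2 + 4)) du.
Step 2. Evaluate the standard form: now 3*atan(u/2)/2.
Step 3. Substitute back u = x**2: now 3*atan(x**2/2)/2.
Answer: 3*atan(x**2/2)/2.


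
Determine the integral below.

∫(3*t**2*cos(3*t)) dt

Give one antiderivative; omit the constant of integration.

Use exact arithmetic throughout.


Answer: t**2*sin(3*t) + 2*t*cos(3*t)/3 - 2*sin(3*t)/9.


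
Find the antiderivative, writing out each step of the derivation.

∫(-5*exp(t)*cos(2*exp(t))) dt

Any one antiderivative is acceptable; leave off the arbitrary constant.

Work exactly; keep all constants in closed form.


Step 1. Substitute u = exp(t), turning ∫(-5*exp(t)*cos(2*exp(t))) dt into ∫(-5*cos(2*u)) du: now ∫(-5*cos(2*u)) du.
Step 2. Evaluate the standard form: now -5*sin(2*u)/2.
Step 3. Substitute back u = exp(t): now -5*sin(2*exp(t))/2.
Answer: -5*sin(2*exp(t))/2.


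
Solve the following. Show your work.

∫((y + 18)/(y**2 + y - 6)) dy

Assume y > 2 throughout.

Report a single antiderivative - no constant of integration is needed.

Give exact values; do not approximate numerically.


Step 1. Decompose ∫((y + 18)/(y**2 + y - 6)) dy by partial fractions, (y + 18)/(y**2 + y - 6) = -3/(y + 3) + 4/(y - 2): now ∫(4/(y - 2)) dy + ∫(-3/(y + 3)) dy.
Step 2. Evaluate the standard form [assuming y > 2]: now 4*log(y - 2) + ∫(-3/(y + 3)) dy.
Step 3. Evaluate the standard form [assuming y > -3]: now 4*log(y - 2) - 3*log(y + 3).
Answer: 4*log(y - 2) - 3*log(y + 3).


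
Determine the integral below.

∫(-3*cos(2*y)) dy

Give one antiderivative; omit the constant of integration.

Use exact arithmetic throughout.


Answer: -3*sin(2*y)/2.


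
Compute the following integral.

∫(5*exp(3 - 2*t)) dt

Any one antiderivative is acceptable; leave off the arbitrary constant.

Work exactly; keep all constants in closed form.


Answer: -5*exp(3 - 2*t)/2.


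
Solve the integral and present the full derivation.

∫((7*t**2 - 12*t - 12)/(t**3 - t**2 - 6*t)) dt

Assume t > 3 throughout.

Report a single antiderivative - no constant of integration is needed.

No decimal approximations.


Step 1. Decompose ∫((7*t**2 - 12*t - 12)/(t**3 - t**2 - 6*t)) dt by partial fractions, (7*t**2 - 12*t - 12)/(t**3 - t**2 - 6*t) = 4/(t + 2) + 1/(t - 3) + 2/t: now ∫(2/t) dt + ∫(1/(t - 3)) dt + ∫(4/(t + 2)) dt.
Step 2. Evaluate the standard form [assuming t > 0]: now 2*log(t) + ∫(1/(t - 3)) dt + ∫(4/(t + 2)) dt.
Step 3. Evaluate the standard form [assuming t > 3]: now 2*log(t) + log(t - 3) + ∫(4/(t + 2)) dt.
Step 4. Evaluate the standard form [assuming t > -2]: now 2*log(t) + log(t - 3) + 4*log(t + 2).
Answer: 2*log(t) + log(t - 3) + 4*log(t + 2).


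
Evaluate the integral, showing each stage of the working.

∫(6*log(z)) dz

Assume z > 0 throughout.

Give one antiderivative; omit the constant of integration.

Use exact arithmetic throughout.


Step 1. Integrate ∫(6*log(z)) dz by parts with u = log(z), dv = (6) dz, so v = 6*z [assuming z > 0]: now 6*z*log(z) + ∫(-6) dz.
Step 2. Evaluate the standard form: now 6*z*log(z) - 6*z.
Answer: 6*z*log(z) - 6*z.


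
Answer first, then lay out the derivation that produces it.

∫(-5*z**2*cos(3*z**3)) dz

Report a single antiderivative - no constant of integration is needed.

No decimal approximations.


The answer is -5*sin(3*z**3)/9.
Step 1. Substitute u = z**3, turning ∫(-5*z**2*cos(3*z**3)) dz into ∫(-5*cos(3*u)/3) du: now ∫(-5*cos(3*u)/3) du.
Step 2. Evaluate the standard form: now -5*sin(3*u)/9.
Step 3. Substitute back u = z**3: now -5*sin(3*z**3)/9.
Answer: -5*sin(3*z**3)/9.


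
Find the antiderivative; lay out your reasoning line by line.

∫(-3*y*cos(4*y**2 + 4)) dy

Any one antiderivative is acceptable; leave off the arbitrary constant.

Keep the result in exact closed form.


Step 1. Substitute u = y**2 + 1, turning ∫(-3*y*cos(4*y**2 + 4)) dy into ∫(-3*cos(4*u)/2) du: now ∫(-3*cos(4*u)/2) du.
Step 2. Evaluate the standard form: now -3*sin(4*u)/8.
Step 3. Substitute back u = y**2 + 1: now -3*sin(4*y**2 + 4)/8.
Answer: -3*sin(4*y**2 + 4)/8.


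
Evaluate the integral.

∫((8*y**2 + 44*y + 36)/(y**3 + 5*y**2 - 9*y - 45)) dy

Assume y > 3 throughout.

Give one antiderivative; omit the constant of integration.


Answer: 5*log(y - 3) + 2*log(y + 3) + log(y + 5).


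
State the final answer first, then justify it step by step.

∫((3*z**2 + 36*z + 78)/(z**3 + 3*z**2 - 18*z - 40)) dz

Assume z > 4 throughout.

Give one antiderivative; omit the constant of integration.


The answer is 5*log(z - 4) - log(z + 2) - log(z + 5).
Step 1. Decompose ∫((3*z**2 + 36*z + 78)/(z**3 + 3*z**2 - 18*z - 40)) dz by partial fractions, (3*z**2 + 36*z + 78)/(z**3 + 3*z**2 - 18*z - 40) = -1/(z + 5) - 1/(z + 2) + 5/(z - 4): now ∫(5/(z - 4)) dz + ∫(-1/(z + 2)) dz + ∫(-1/(z + 5)) dz.
Step 2. Evaluate the standard form [assuming z > -2]: now -log(z + 2) + ∫(5/(z - 4)) dz + ∫(-1/(z + 5)) dz.
Step 3. Evaluate the standard form [assuming z > 4]: now 5*log(z - 4) - log(z + 2) + ∫(-1/(z + 5)) dz.
Step 4. Evaluate the standard form [assuming z > -5]: now 5*log(z - 4) - log(z + 2) - log(z + 5).
Answer: 5*log(z - 4) - log(z + 2) - log(z + 5).


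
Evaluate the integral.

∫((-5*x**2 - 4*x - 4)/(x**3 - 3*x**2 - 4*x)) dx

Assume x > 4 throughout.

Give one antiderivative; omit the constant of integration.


Answer: log(x) - 5*log(x - 4) - log(x + 1).


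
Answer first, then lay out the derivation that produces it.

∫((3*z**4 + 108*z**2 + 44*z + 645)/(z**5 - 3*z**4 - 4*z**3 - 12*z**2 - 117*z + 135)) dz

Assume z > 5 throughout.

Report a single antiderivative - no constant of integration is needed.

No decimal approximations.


The answer is 5*log(z - 5) - 5*log(z - 1) + 3*log(z + 3) - 2*atan(z/3)/3.
Step 1. Decompose ∫((3*z**4 + 108*z**2 + 44*z + 645)/(z**5 - 3*z**4 - 4*z**3 - 12*z**2 - 117*z + 135)) dz by partial fractions, (3*z**4 + 108*z**2 + 44*z + 645)/(z**5 - 3*z**4 - 4*z**3 - 12*z**2 - 117*z + 135) = -2/(z**2 + 9) + 3/(z + 3) - 5/(z - 1) + 5/(z - 5): now ∫(5/(z - 5)) dz + ∫(-5/(z - 1)) dz + ∫(3/(z + 3)) dz + ∫(-2/(z**2 + 9)) dz.
Step 2. Evaluate the standard form [assuming z > 5]: now 5*log(z - 5) + ∫(-5/(z - 1)) dz + ∫(3/(z + 3)) dz + ∫(-2/(z**2 + 9)) dz.
Step 3. Evaluate the standard form [assuming z > -3]: now 5*log(z - 5) + 3*log(z + 3) + ∫(-5/(z - 1)) dz + ∫(-2/(z**2 + 9)) dz.
Step 4. Evaluate the standard form [assuming z > 1]: now 5*log(z - 5) - 5*log(z - 1) + 3*log(z + 3) + ∫(-2/(z**2 + 9)) dz.
Step 5. Evaluate the standard form: now 5*log(z - 5) - 5*log(z - 1) + 3*log(z + 3) - 2*atan(z/3)/3.
Answer: 5*log(z - 5) - 5*log(z - 1) + 3*log(z + 3) - 2*atan(z/3)/3.


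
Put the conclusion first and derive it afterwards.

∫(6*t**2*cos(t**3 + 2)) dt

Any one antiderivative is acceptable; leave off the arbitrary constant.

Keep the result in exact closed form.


The answer is 2*sin(t**3 + 2).
Step 1. Substitute u = t**3 + 2, turning ∫(6*t**2*cos(t**3 + 2)) dt into ∫(2*cos(u)) du: now ∫(2*cos(u)) du.
Step 2. Evaluate the standard form: now 2*sin(u).
Step 3. Substitute back u = t**3 + 2: now 2*sin(t**3 + 2).
Answer: 2*sin(t**3 + 2).


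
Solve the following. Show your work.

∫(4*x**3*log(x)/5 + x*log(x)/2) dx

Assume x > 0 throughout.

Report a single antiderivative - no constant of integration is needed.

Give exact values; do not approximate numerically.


Step 1. Rewrite: now ∫(x*log(x)/2) dx + ∫(4*x**3*log(x)/5) dx.
Step 2. Integrate ∫(x*log(x)/2) dx by parts with u = log(x), dv = (x/2) dx, so v = x**2/4 [assuming x > 0]: now x**2*log(x)/4 + ∫(-x/4) dx + ∫(4*x**3*log(x)/5) dx.
Step 3. Evaluate the standard form: now x**2*log(x)/4 - x**2/8 + ∫(4*x**3*log(x)/5) dx.
Step 4. Integrate ∫(4*x**3*log(x)/5) dx by parts with u = log(x), dv = (4*x**3/5) dx, so v = x**4/5 [assuming x > 0]: now x**4*log(x)/5 + x**2*log(x)/4 - x**2/8 + ∫(-x**3/5) dx.
Step 5. Evaluate the standard form: now x**4*log(x)/5 - x**4/20 + x**2*log(x)/4 - x**2/8.
Answer: x**4*log(x)/5 - x**4/20 + x**2*log(x)/4 - x**2/8.


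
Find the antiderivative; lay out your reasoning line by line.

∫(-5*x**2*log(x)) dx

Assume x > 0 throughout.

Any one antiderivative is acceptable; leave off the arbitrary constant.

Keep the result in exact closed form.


Step 1. Integrate ∫(-5*x**2*log(x)) dx by parts with u = log(x), dv = (-5*x**2) dx, so v = -5*x**3/3 [assuming x > 0]: now -5*x**3*log(x)/3 + ∫(5*x**2/3) dx.
Step 2. Evaluate the standard form: now -5*x**3*log(x)/3 + 5*x**3/9.
Answer: -5*x**3*log(x)/3 + 5*x**3/9.


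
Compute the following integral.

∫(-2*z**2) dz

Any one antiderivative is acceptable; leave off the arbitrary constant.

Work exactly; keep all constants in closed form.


Answer: -2*z**3/3.


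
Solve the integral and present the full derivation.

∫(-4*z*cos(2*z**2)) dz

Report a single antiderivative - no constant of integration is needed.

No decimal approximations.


Step 1. Substitute u = z**2, turning ∫(-4*z*cos(2*z**2)) dz into ∫(-2*cos(2*u)) du: now ∫(-2*cos(2*u)) du.
Step 2. Evaluate the standard form: now -sin(2*u).
Step 3. Substitute back u = z**2: now -sin(2*z**2).
Answer: -sin(2*z**2).


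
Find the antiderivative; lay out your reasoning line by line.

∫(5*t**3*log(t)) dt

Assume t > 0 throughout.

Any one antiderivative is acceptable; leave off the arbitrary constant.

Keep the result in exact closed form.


Step 1. Integrate ∫(5*t**3*log(t)) dt by parts with u = log(t), dv = (5*t**3) dt, so v = 5*t**4/4 [assuming t > 0]: now 5*t**4*log(t)/4 + ∫(-5*t**3/4) dt.
Step 2. Evaluate the standard form: now 5*t**4*log(t)/4 - 5*t**4/16.
Answer: 5*t**4*log(t)/4 - 5*t**4/16.


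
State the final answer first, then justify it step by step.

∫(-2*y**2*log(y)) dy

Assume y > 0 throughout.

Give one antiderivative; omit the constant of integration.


The answer is -2*y**3*log(y)/3 + 2*y**3/9.
Step 1. Integrate ∫(-2*y**2*log(y)) dy by parts with u = log(y), dv = (-2*y**2) dy, so v = -2*y**3/3 [assuming y > 0]: now -2*y**3*log(y)/3 + ∫(2*y**2/3) dy.
Step 2. Evaluate the standard form: now -2*y**3*log(y)/3 + 2*y**3/9.
Answer: -2*y**3*log(y)/3 + 2*y**3/9.


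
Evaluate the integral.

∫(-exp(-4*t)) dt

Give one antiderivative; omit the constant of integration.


Answer: exp(-4*t)/4.


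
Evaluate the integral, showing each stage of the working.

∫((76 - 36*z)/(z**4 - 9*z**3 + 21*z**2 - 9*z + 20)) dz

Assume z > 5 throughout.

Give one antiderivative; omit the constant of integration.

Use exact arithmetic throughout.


Step 1. Decompose ∫((76 - 36*z)/(z**4 - 9*z**3 + 21*z**2 - 9*z + 20)) dz by partial fractions, (76 - 36*z)/(z**4 - 9*z**3 + 21*z**2 - 9*z + 20) = 4/(z**2 + 1) + 4/(z - 4) - 4/(z - 5): now ∫(-4/(z - 5)) dz + ∫(4/(z - 4)) dz + ∫(4/(z**2 + 1)) dz.
Step 2. Evaluate the standard form [assuming z > 4]: now 4*log(z - 4) + ∫(-4/(z - 5)) dz + ∫(4/(z**2 + 1)) dz.
Step 3. Evaluate the standard form [assuming z > 5]: now -4*log(z - 5) + 4*log(z - 4) + ∫(4/(z**2 + 1)) dz.
Step 4. Evaluate the standard form: now -4*log(z - 5) + 4*log(z - 4) + 4*atan(z).
Answer: -4*log(z - 5) + 4*log(z - 4) + 4*atan(z).


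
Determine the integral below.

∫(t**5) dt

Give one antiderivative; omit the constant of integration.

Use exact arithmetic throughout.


Answer: t**6/6.


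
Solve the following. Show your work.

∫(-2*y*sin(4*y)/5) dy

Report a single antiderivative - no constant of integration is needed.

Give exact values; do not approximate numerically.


Step 1. Integrate ∫(-2*y*sin(4*y)/5) dy by parts with u = y, dv = (-2*sin(4*y)/5) dy, so v = cos(4*y)/10: now y*cos(4*y)/10 + ∫(-cos(4*y)/10) dy.
Step 2. Evaluate the standard form: now y*cos(4*y)/10 - sin(4*y)/40.
Answer: y*cos(4*y)/10 - sin(4*y)/40.


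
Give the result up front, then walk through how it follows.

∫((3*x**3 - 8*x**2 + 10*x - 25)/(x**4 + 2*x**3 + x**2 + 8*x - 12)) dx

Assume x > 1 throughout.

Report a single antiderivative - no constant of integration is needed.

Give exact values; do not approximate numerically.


The answer is -log(x - 1) + 4*log(x + 3) - atan(x/2)/2.
Step 1. Decompose ∫((3*x**3 - 8*x**2 + 10*x - 25)/(x**4 + 2*x**3 + x**2 + 8*x - 12)) dx by partial fractions, (3*x**3 - 8*x**2 + 10*x - 25)/(x**4 + 2*x**3 + x**2 + 8*x - 12) = -1/(x**2 + 4) + 4/(x + 3) - 1/(x - 1): now ∫(-1/(x - 1)) dx + ∫(4/(x + 3)) dx + ∫(-1/(x**2 + 4)) dx.
Step 2. Evaluate the standard form [assuming x > -3]: now 4*log(x + 3) + ∫(-1/(x - 1)) dx + ∫(-1/(x**2 + 4)) dx.
Step 3. Evaluate the standard form [assuming x > 1]: now -log(x - 1) + 4*log(x + 3) + ∫(-1/(x**2 + 4)) dx.
Step 4. Evaluate the standard form: now -log(x - 1) + 4*log(x + 3) - atan(x/2)/2.
Answer: -log(x - 1) + 4*log(x + 3) - atan(x/2)/2.


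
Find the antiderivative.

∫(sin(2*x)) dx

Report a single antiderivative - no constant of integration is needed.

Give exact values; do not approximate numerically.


Answer: -cos(2*x)/2.


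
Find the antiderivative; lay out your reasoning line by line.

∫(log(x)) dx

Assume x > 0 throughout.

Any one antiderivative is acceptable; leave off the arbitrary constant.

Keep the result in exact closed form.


Step 1. Integrate ∫(log(x)) dx by parts with u = log(x), dv = (1) dx, so v = x [assuming x > 0]: now x*log(x) + ∫(-1) dx.
Step 2. Evaluate the standard form: now x*log(x) - x.
Answer: x*log(x) - x.


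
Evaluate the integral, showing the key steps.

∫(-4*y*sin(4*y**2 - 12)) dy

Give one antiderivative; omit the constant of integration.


Step 1. Substitute u = y**2 - 3, turning ∫(-4*y*sin(4*y**2 - 12)) dy into ∫(-2*sin(4*u)) du: now ∫(-2*sin(4*u)) du.
Step 2. Evaluate the standard form: now cos(4*u)/2.
Step 3. Substitute back u = y**2 - 3: now cos(4*y**2 - 12)/2.
Answer: cos(4*y**2 - 12)/2.


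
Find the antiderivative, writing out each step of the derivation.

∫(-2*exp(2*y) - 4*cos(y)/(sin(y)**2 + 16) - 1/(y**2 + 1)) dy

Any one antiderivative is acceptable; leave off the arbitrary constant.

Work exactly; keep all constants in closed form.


Step 1. Rewrite: now ∫(-4*cos(y)/(sin(y)**2 + 16)) dy + ∫(-1/(y**2 + 1)) dy + ∫(-2*exp(2*y)) dy.
Step 2. Substitute u = sin(y), turning ∫(-4*cos(y)/(sin(y)**2 + 16)) dy into ∫(-4/(u**2 + 16)) du: now ∫(-4/(u**2 + 16)) du + ∫(-1/(y**2 + 1)) dy + ∫(-2*exp(2*y)) dy.
Step 3. Evaluate the standard form: now -atan(u/4) + ∫(-1/(y**2 + 1)) dy + ∫(-2*exp(2*y)) dy.
Step 4. Substitute back u = sin(y): now -atan(sin(y)/4) + ∫(-1/(y**2 + 1)) dy + ∫(-2*exp(2*y)) dy.
Step 5. Evaluate the standard form: now -atan(y) - atan(sin(y)/4) + ∫(-2*exp(2*y)) dy.
Step 6. Evaluate the standard form: now -exp(2*y) - atan(y) - atan(sin(y)/4).
Answer: -exp(2*y) - atan(y) - atan(sin(y)/4).


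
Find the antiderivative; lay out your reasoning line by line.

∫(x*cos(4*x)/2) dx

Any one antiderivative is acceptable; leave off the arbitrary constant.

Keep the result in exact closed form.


Step 1. Integrate ∫(x*cos(4*x)/2) dx by parts with u = x, dv = (cos(4*x)/2) dx, so v = sin(4*x)/8: now x*sin(4*x)/8 + ∫(-sin(4*x)/8) dx.
Step 2. Evaluate the standard form: now x*sin(4*x)/8 + cos(4*x)/32.
Answer: x*sin(4*x)/8 + cos(4*x)/32.


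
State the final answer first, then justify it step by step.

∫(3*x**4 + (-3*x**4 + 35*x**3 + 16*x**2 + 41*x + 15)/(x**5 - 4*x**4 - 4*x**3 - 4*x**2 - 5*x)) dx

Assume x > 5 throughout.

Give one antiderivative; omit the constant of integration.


The answer is 3*x**5/5 - 3*log(x) + 4*log(x - 5) - 4*log(x + 1) - atan(x).
Step 1. Rewrite: now ∫(3*x**4) dx + ∫((-3*x**4 + 35*x**3 + 16*x**2 + 41*x + 15)/(x**5 - 4*x**4 - 4*x**3 - 4*x**2 - 5*x)) dx.
Step 2. Evaluate the standard form: now 3*x**5/5 + ∫((-3*x**4 + 35*x**3 + 16*x**2 + 41*x + 15)/(x**5 - 4*x**4 - 4*x**3 - 4*x**2 - 5*x)) dx.
Step 3. Decompose ∫((-3*x**4 + 35*x**3 + 16*x**2 + 41*x + 15)/(x**5 - 4*x**4 - 4*x**3 - 4*x**2 - 5*x)) dx by partial fractions, (-3*x**4 + 35*x**3 + 16*x**2 + 41*x + 15)/(x**5 - 4*x**4 - 4*x**3 - 4*x**2 - 5*x) = -1/(x**2 + 1) - 4/(x + 1) + 4/(x - 5) - 3/x: now 3*x**5/5 + ∫(-3/x) dx + ∫(4/(x - 5)) dx + ∫(-4/(x + 1)) dx + ∫(-1/(x**2 + 1)) dx.
Step 4. Evaluate the standard form [assuming x > 0]: now 3*x**5/5 - 3*log(x) + ∫(4/(x - 5)) dx + ∫(-4/(x + 1)) dx + ∫(-1/(x**2 + 1)) dx.
Step 5. Evaluate the standard form [assuming x > -1]: now 3*x**5/5 - 3*log(x) - 4*log(x + 1) + ∫(4/(x - 5)) dx + ∫(-1/(x**2 + 1)) dx.
Step 6. Evaluate the standard form [assuming x > 5]: now 3*x**5/5 - 3*log(x) + 4*log(x - 5) - 4*log(x + 1) + ∫(-1/(x**2 + 1)) dx.
Step 7. Evaluate the standard form: now 3*x**5/5 - 3*log(x) + 4*log(x - 5) - 4*log(x + 1) - atan(x).
Answer: 3*x**5/5 - 3*log(x) + 4*log(x - 5) - 4*log(x + 1) - atan(x).


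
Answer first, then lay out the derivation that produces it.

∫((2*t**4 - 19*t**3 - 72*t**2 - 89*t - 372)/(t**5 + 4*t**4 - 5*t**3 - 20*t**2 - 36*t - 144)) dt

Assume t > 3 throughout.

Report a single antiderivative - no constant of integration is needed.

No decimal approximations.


The answer is -3*log(t - 3) + log(t + 3) + 4*log(t + 4) + atan(t/2)/2.
Step 1. Decompose ∫((2*t**4 - 19*t**3 - 72*t**2 - 89*t - 372)/(t**5 + 4*t**4 - 5*t**3 - 20*t**2 - 36*t - 144)) dt by partial fractions, (2*t**4 - 19*t**3 - 72*t**2 - 89*t - 372)/(t**5 + 4*t**4 - 5*t**3 - 20*t**2 - 36*t - 144) = 1/(t**2 + 4) + 4/(t + 4) + 1/(t + 3) - 3/(t - 3): now ∫(-3/(t - 3)) dt + ∫(1/(t + 3)) dt + ∫(4/(t + 4)) dt + ∫(1/(t**2 + 4)) dt.
Step 2. Evaluate the standard form [assuming t > -3]: now log(t + 3) + ∫(-3/(t - 3)) dt + ∫(4/(t + 4)) dt + ∫(1/(t**2 + 4)) dt.
Step 3. Evaluate the standard form [assuming t > 3]: now -3*log(t - 3) + log(t + 3) + ∫(4/(t + 4)) dt + ∫(1/(t**2 + 4)) dt.
Step 4. Evaluate the standard form [assuming t > -4]: now -3*log(t - 3) + log(t + 3) + 4*log(t + 4) + ∫(1/(t**2 + 4)) dt.
Step 5. Evaluate the standard form: now -3*log(t - 3) + log(t + 3) + 4*log(t + 4) + atan(t/2)/2.
Answer: -3*log(t - 3) + log(t + 3) + 4*log(t + 4) + atan(t/2)/2.


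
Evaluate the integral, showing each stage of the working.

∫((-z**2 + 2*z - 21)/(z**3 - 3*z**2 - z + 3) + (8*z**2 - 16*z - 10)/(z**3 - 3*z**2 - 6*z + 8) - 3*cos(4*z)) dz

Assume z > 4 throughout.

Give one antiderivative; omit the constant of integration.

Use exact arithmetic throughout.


Step 1. Rewrite: now ∫((-z**2 + 2*z - 21)/(z**3 - 3*z**2 - z + 3)) dz + ∫((8*z**2 - 16*z - 10)/(z**3 - 3*z**2 - 6*z + 8)) dz + ∫(-3*cos(4*z)) dz.
Step 2. Decompose ∫((8*z**2 - 16*z - 10)/(z**3 - 3*z**2 - 6*z + 8)) dz by partial fractions, (8*z**2 - 16*z - 10)/(z**3 - 3*z**2 - 6*z + 8) = 3/(z + 2) + 2/(z - 1) + 3/(z - 4): now ∫((-z**2 + 2*z - 21)/(z**3 - 3*z**2 - z + 3)) dz + ∫(3/(z - 4)) dz + ∫(2/(z - 1)) dz + ∫(3/(z + 2)) dz + ∫(-3*cos(4*z)) dz.
Step 3. Evaluate the standard form [assuming z > 4]: now 3*log(z - 4) + ∫((-z**2 + 2*z - 21)/(z**3 - 3*z**2 - z + 3)) dz + ∫(2/(z - 1)) dz + ∫(3/(z + 2)) dz + ∫(-3*cos(4*z)) dz.
Step 4. Evaluate the standard form [assuming z > 1]: now 3*log(z - 4) + 2*log(z - 1) + ∫((-z**2 + 2*z - 21)/(z**3 - 3*z**2 - z + 3)) dz + ∫(3/(z + 2)) dz + ∫(-3*cos(4*z)) dz.
Step 5. Evaluate the standard form [assuming z > -2]: now 3*log(z - 4) + 2*log(z - 1) + 3*log(z + 2) + ∫((-z**2 + 2*z - 21)/(z**3 - 3*z**2 - z + 3)) dz + ∫(-3*cos(4*z)) dz.
Step 6. Evaluate the standard form: now 3*log(z - 4) + 2*log(z - 1) + 3*log(z + 2) - 3*sin(4*z)/4 + ∫((-z**2 + 2*z - 21)/(z**3 - 3*z**2 - z + 3)) dz.
Step 7. Decompose ∫((-z**2 + 2*z - 21)/(z**3 - 3*z**2 - z + 3)) dz by partial fractions, (-z**2 + 2*z - 21)/(z**3 - 3*z**2 - z + 3) = -3/(z + 1) + 5/(z - 1) - 3/(z - 3): now 3*log(z - 4) + 2*log(z - 1) + 3*log(z + 2) - 3*sin(4*z)/4 + ∫(-3/(z - 3)) dz + ∫(5/(z - 1)) dz + ∫(-3/(z + 1)) dz.
Step 8. Evaluate the standard form [assuming z > -1]: now 3*log(z - 4) + 2*log(z - 1) - 3*log(z + 1) + 3*log(z + 2) - 3*sin(4*z)/4 + ∫(-3/(z - 3)) dz + ∫(5/(z - 1)) dz.
Step 9. Evaluate the standard form [assuming z > 3]: now 3*log(z - 4) - 3*log(z - 3) + 2*log(z - 1) - 3*log(z + 1) + 3*log(z + 2) - 3*sin(4*z)/4 + ∫(5/(z - 1)) dz.
Step 10. Evaluate the standard form [assuming z > 1]: now 3*log(z - 4) - 3*log(z - 3) + 7*log(z - 1) - 3*log(z + 1) + 3*log(z + 2) - 3*sin(4*z)/4.
Answer: 3*log(z - 4) - 3*log(z - 3) + 7*log(z - 1) - 3*log(z + 1) + 3*log(z + 2) - 3*sin(4*z)/4.


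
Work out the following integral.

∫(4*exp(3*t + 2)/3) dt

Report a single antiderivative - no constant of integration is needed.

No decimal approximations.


Answer: 4*exp(3*t + 2)/9.


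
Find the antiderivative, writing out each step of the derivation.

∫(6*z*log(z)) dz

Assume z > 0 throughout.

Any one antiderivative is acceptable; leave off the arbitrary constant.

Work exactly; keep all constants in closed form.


Step 1. Integrate ∫(6*z*log(z)) dz by parts with u = log(z), dv = (6*z) dz, so v = 3*z**2 [assuming z > 0]: now 3*z**2*log(z) + ∫(-3*z) dz.
Step 2. Evaluate the standard form: now 3*z**2*log(z) - 3*z**2/2.
Answer: 3*z**2*log(z) - 3*z**2/2.


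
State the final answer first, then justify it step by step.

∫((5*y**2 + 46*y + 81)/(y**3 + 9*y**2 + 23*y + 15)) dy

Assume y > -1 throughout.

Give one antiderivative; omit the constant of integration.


The answer is 5*log(y + 1) + 3*log(y + 3) - 3*log(y + 5).
Step 1. Decompose ∫((5*y**2 + 46*y + 81)/(y**3 + 9*y**2 + 23*y + 15)) dy by partial fractions, (5*y**2 + 46*y + 81)/(y**3 + 9*y**2 + 23*y + 15) = -3/(y + 5) + 3/(y + 3) + 5/(y + 1): now ∫(5/(y + 1)) dy + ∫(3/(y + 3)) dy + ∫(-3/(y + 5)) dy.
Step 2. Evaluate the standard form [assuming y > -1]: now 5*log(y + 1) + ∫(3/(y + 3)) dy + ∫(-3/(y + 5)) dy.
Step 3. Evaluate the standard form [assuming y > -3]: now 5*log(y + 1) + 3*log(y + 3) + ∫(-3/(y + 5)) dy.
Step 4. Evaluate the standard form [assuming y > -5]: now 5*log(y + 1) + 3*log(y + 3) - 3*log(y + 5).
Answer: 5*log(y + 1) + 3*log(y + 3) - 3*log(y + 5).


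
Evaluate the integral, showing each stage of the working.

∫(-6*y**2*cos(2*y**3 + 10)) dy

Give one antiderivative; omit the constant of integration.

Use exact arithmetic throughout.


Step 1. Substitute u = y**3 + 5, turning ∫(-6*y**2*cos(2*y**3 + 10)) dy into ∫(-2*cos(2*u)) du: now ∫(-2*cos(2*u)) du.
Step 2. Evaluate the standard form: now -sin(2*u).
Step 3. Substitute back u = y**3 + 5: now -sin(2*y**3 + 10).
Answer: -sin(2*y**3 + 10).


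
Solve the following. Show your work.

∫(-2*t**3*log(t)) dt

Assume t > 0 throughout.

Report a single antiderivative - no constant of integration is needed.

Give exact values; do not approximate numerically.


Step 1. Integrate ∫(-2*t**3*log(t)) dt by parts with u = log(t), dv = (-2*t**3) dt, so v = -t**4/2 [assuming t > 0]: now -t**4*log(t)/2 + ∫(t**3/2) dt.
Step 2. Evaluate the standard form: now -t**4*log(t)/2 + t**4/8.
Answer: -t**4*log(t)/2 + t**4/8.


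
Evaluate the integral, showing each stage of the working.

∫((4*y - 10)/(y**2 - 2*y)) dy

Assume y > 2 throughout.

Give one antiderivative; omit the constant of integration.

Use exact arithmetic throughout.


Step 1. Decompose ∫((4*y - 10)/(y**2 - 2*y)) dy by partial fractions, (4*y - 10)/(y**2 - 2*y) = -1/(y - 2) + 5/y: now ∫(5/y) dy + ∫(-1/(y - 2)) dy.
Step 2. Evaluate the standard form [assuming y > 2]: now -log(y - 2) + ∫(5/y) dy.
Step 3. Evaluate the standard form [assuming y > 0]: now 5*log(y) - log(y - 2).
Answer: 5*log(y) - log(y - 2).


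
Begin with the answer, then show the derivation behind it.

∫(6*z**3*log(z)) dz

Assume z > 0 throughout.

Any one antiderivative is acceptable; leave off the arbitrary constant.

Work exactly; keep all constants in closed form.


The answer is 3*z**4*log(z)/2 - 3*z**4/8.
Step 1. Integrate ∫(6*z**3*log(z)) dz by parts with u = log(z), dv = (6*z**3) dz, so v = 3*z**4/2 [assuming z > 0]: now 3*z**4*log(z)/2 + ∫(-3*z**3/2) dz.
Step 2. Evaluate the standard form: now 3*z**4*log(z)/2 - 3*z**4/8.
Answer: 3*z**4*log(z)/2 - 3*z**4/8.


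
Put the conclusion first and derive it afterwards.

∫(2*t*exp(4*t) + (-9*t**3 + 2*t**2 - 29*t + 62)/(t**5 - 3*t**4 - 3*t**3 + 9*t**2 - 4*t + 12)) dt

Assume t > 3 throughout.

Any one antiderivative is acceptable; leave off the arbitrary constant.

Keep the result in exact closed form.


The answer is t*exp(4*t)/2 - exp(4*t)/8 - 5*log(t - 3) + 3*log(t - 2) + 2*log(t + 2) + 4*atan(t).
Step 1. Rewrite: now ∫(2*t*exp(4*t)) dt + ∫((-9*t**3 + 2*t**2 - 29*t + 62)/(t**5 - 3*t**4 - 3*t**3 + 9*t**2 - 4*t + 12)) dt.
Step 2. Integrate ∫(2*t*exp(4*t)) dt by parts with u = t, dv = (2*exp(4*t)) dt, so v = exp(4*t)/2: now t*exp(4*t)/2 + ∫((-9*t**3 + 2*t**2 - 29*t + 62)/(t**5 - 3*t**4 - 3*t**3 + 9*t**2 - 4*t + 12)) dt + ∫(-exp(4*t)/2) dt.
Step 3. Evaluate the standard form: now t*exp(4*t)/2 - exp(4*t)/8 + ∫((-9*t**3 + 2*t**2 - 29*t + 62)/(t**5 - 3*t**4 - 3*t**3 + 9*t**2 - 4*t + 12)) dt.
Step 4. Decompose ∫((-9*t**3 + 2*t**2 - 29*t + 62)/(t**5 - 3*t**4 - 3*t**3 + 9*t**2 - 4*t + 12)) dt by partial fractions, (-9*t**3 + 2*t**2 - 29*t + 62)/(t**5 - 3*t**4 - 3*t**3 + 9*t**2 - 4*t + 12) = 4/(t**2 + 1) + 2/(t + 2) + 3/(t - 2) - 5/(t - 3): now t*exp(4*t)/2 - exp(4*t)/8 + ∫(-5/(t - 3)) dt + ∫(3/(t - 2)) dt + ∫(2/(t + 2)) dt + ∫(4/(t**2 + 1)) dt.
Step 5. Evaluate the standard form [assuming t > 3]: now t*exp(4*t)/2 - exp(4*t)/8 - 5*log(t - 3) + ∫(3/(t - 2)) dt + ∫(2/(t + 2)) dt + ∫(4/(t**2 + 1)) dt.
Step 6. Evaluate the standard form [assuming t > -2]: now t*exp(4*t)/2 - exp(4*t)/8 - 5*log(t - 3) + 2*log(t + 2) + ∫(3/(t - 2)) dt + ∫(4/(t**2 + 1)) dt.
Step 7. Evaluate the standard form [assuming t > 2]: now t*exp(4*t)/2 - exp(4*t)/8 - 5*log(t - 3) + 3*log(t - 2) + 2*log(t + 2) + ∫(4/(t**2 + 1)) dt.
Step 8. Evaluate the standard form: now t*exp(4*t)/2 - exp(4*t)/8 - 5*log(t - 3) + 3*log(t - 2) + 2*log(t + 2) + 4*atan(t).
Answer: t*exp(4*t)/2 - exp(4*t)/8 - 5*log(t - 3) + 3*log(t - 2) + 2*log(t + 2) + 4*atan(t).
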